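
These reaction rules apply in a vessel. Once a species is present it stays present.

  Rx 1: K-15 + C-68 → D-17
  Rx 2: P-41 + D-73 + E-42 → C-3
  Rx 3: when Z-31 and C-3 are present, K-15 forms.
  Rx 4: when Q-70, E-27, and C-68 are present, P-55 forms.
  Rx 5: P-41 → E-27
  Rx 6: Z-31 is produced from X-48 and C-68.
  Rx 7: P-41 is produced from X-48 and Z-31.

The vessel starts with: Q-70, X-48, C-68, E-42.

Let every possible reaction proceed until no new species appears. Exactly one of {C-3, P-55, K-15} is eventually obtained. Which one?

P-55

X-48 and C-68 present → Z-31 forms (Rx 6).
X-48 and Z-31 present → P-41 forms (Rx 7).
P-41 present → E-27 forms (Rx 5).
Q-70, E-27, and C-68 present → P-55 forms (Rx 4).
K-15 would need Z-31 and C-3 (Rx 3), but C-3 never forms. C-3 would need P-41, D-73, and E-42 (Rx 2), but D-73 never forms.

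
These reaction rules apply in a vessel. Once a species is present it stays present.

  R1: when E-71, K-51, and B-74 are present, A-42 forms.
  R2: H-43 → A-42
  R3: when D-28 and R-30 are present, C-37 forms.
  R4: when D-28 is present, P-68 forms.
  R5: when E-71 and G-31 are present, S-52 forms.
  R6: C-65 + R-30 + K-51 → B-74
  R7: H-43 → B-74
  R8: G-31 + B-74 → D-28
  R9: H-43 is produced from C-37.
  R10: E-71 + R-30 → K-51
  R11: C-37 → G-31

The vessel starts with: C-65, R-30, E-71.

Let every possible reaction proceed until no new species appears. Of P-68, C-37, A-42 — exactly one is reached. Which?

E-71 and R-30 present → K-51 forms (R10).
C-65, R-30, and K-51 present → B-74 forms (R6).
E-71, K-51, and B-74 present → A-42 forms (R1).
P-68 would need D-28 (R4), but D-28 never forms. C-37 would need D-28 and R-30 (R3), but D-28 never forms.

A-42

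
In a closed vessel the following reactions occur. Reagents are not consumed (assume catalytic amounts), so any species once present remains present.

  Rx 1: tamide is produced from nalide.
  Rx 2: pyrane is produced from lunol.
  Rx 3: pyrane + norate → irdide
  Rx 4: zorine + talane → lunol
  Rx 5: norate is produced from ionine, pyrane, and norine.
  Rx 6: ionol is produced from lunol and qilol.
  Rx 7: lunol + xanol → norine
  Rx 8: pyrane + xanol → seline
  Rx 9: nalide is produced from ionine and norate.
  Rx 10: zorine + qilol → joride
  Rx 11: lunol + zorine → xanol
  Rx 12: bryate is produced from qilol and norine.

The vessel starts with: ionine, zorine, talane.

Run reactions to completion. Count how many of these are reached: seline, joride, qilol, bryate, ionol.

zorine and talane present → lunol forms (Rx 4).
lunol and zorine present → xanol forms (Rx 11).
lunol present → pyrane forms (Rx 2).
pyrane and xanol present → seline forms (Rx 8).
seline: reached.
joride would need zorine and qilol (Rx 10), but qilol never forms.
No rule produces qilol, and it is not given.
bryate would need qilol and norine (Rx 12), but qilol never forms.
ionol would need lunol and qilol (Rx 6), but qilol never forms.
Reached: seline — 1 of the 5.

1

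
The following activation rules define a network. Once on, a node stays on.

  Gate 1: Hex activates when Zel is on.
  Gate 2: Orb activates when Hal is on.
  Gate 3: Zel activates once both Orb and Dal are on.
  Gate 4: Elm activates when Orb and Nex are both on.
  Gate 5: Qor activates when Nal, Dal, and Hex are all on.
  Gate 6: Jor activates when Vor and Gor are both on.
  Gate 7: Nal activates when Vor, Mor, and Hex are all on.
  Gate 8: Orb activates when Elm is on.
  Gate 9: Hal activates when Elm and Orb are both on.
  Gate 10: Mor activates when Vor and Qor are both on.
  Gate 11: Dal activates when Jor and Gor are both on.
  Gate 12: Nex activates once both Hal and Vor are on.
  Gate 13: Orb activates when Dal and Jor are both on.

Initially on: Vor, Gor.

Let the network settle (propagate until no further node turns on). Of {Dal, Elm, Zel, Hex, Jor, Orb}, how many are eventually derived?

5

Vor and Gor are on, so Jor activates (Gate 6).
Jor and Gor are on, so Dal activates (Gate 11).
Gate 13: Dal and Jor on → Orb on.
Orb and Dal are on, so Zel activates (Gate 3).
Zel is on, so Hex activates (Gate 1).
Dal: reached.
Elm would need Orb and Nex (Gate 4), but Nex never turns on.
Zel: reached.
Hex: reached.
Jor: reached.
Orb: reached.
Reached: Dal, Zel, Hex, Jor, and Orb — 5 of the 6.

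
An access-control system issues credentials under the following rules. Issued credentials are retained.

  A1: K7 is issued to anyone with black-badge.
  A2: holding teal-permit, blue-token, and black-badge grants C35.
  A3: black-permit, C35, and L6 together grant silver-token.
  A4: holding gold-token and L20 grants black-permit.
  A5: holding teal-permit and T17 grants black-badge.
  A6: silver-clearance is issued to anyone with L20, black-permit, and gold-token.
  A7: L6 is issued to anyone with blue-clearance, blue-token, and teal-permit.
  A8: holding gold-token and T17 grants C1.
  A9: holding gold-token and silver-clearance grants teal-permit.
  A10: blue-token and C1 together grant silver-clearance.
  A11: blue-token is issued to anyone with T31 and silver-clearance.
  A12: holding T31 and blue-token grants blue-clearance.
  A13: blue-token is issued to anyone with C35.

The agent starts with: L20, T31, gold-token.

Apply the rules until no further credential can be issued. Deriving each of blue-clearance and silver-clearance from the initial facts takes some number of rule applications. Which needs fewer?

silver-clearance: Holding gold-token and L20 grants black-permit (A4). Holding L20, black-permit, and gold-token grants silver-clearance (A6). [2 rule applications]
blue-clearance: Holding gold-token and L20 grants black-permit (A4). Holding L20, black-permit, and gold-token grants silver-clearance (A6). Holding T31 and silver-clearance grants blue-token (A11). Holding T31 and blue-token grants blue-clearance (A12). [4 rule applications]
silver-clearance needs fewer.

silver-clearance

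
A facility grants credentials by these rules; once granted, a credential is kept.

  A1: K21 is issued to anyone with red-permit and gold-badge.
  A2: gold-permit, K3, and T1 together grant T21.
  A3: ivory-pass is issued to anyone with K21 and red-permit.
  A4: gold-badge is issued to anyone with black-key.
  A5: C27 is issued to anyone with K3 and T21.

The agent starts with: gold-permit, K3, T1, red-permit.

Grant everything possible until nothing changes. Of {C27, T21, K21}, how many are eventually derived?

Holding gold-permit, K3, and T1 grants T21 (A2).
Holding K3 and T21 grants C27 (A5).
C27: reached.
T21: reached.
K21 would need red-permit and gold-badge (A1), but gold-badge is never granted.
Reached: C27 and T21 — 2 of the 3.

2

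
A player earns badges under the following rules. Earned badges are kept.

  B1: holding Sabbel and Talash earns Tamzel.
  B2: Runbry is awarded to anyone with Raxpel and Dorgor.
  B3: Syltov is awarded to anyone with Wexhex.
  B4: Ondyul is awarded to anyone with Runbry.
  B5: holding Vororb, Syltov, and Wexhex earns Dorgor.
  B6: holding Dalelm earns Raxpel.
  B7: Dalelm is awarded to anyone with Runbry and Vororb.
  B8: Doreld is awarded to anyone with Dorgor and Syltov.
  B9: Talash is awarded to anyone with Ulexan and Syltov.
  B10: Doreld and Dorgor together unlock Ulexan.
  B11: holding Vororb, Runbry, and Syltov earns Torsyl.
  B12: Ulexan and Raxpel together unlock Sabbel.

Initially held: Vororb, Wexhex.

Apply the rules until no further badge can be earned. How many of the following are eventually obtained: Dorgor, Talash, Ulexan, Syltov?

4

With Wexhex, Syltov is earned (B3).
With Vororb, Syltov, and Wexhex, Dorgor is earned (B5).
With Dorgor and Syltov, Doreld is earned (B8).
With Doreld and Dorgor, Ulexan is earned (B10).
With Ulexan and Syltov, Talash is earned (B9).
Dorgor: reached.
Talash: reached.
Ulexan: reached.
Syltov: reached.
All 4 are reached.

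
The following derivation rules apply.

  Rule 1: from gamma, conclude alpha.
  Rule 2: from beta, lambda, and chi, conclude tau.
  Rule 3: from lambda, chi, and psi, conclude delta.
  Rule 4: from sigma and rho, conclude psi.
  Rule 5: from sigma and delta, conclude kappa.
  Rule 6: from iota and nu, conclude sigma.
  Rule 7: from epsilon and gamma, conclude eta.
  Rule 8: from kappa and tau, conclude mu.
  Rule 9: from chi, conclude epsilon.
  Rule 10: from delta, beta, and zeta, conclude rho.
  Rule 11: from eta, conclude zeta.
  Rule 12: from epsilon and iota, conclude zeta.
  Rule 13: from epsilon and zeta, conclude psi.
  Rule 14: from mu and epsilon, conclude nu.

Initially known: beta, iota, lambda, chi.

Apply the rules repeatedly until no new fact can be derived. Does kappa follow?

No

kappa would need sigma and delta (Rule 5), but sigma is never established.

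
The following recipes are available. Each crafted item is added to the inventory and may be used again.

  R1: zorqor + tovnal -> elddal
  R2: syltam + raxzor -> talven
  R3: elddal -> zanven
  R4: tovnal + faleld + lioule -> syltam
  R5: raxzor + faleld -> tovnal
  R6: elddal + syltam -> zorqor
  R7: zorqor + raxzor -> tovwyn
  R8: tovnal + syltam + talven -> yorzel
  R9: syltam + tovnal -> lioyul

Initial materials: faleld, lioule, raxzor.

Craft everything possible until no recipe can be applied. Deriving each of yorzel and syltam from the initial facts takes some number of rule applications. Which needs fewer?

syltam: raxzor + faleld -> tovnal (R5). Using R4, tovnal, faleld, and lioule make syltam. [2 rule applications]
yorzel: Using R5, raxzor and faleld make tovnal. tovnal + faleld + lioule -> syltam (R4). Using R2, syltam and raxzor make talven. tovnal + syltam + talven -> yorzel (R8). [4 rule applications]
syltam needs fewer.

syltam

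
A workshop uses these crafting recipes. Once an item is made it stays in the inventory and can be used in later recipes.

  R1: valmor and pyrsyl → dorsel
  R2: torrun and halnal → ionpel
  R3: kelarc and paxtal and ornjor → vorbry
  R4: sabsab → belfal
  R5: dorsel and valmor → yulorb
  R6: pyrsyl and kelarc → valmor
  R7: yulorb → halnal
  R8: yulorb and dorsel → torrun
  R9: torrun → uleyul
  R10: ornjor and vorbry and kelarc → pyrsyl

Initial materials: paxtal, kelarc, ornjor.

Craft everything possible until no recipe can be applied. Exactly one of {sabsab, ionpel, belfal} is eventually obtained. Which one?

ionpel

Using R3, kelarc, paxtal, and ornjor make vorbry.
ornjor and vorbry and kelarc → pyrsyl (R10).
pyrsyl and kelarc → valmor (R6).
Using R1, valmor and pyrsyl make dorsel.
Using R5, dorsel and valmor make yulorb.
Using R8, yulorb and dorsel make torrun.
Using R7, yulorb makes halnal.
Using R2, torrun and halnal make ionpel.
belfal would need sabsab (R4), but sabsab is never obtained. No rule produces sabsab, and it is not given.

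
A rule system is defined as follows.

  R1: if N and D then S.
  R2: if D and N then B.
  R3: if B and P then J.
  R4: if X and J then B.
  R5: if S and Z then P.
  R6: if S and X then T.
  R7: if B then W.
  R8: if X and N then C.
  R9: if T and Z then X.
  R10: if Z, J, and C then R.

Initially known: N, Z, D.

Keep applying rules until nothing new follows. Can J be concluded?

From N and D, R1 gives S.
From D and N, R2 gives B.
S and Z hold, so P follows (R5).
B and P hold, so J follows (R3).

Yes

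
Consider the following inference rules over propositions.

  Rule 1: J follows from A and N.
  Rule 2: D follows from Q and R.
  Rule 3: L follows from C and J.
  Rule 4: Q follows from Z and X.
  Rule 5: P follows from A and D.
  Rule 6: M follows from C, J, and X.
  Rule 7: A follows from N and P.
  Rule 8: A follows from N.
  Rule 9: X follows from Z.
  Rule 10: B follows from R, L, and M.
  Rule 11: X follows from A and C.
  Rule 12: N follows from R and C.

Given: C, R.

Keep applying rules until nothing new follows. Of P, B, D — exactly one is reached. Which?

R and C hold, so N follows (Rule 12).
From N, Rule 8 gives A.
From A and N, Rule 1 gives J.
From A and C, Rule 11 gives X.
C and J hold, so L follows (Rule 3).
C, J, and X hold, so M follows (Rule 6).
From R, L, and M, Rule 10 gives B.
D would need Q and R (Rule 2), but Q is never established. P would need A and D (Rule 5), but D is never established.

B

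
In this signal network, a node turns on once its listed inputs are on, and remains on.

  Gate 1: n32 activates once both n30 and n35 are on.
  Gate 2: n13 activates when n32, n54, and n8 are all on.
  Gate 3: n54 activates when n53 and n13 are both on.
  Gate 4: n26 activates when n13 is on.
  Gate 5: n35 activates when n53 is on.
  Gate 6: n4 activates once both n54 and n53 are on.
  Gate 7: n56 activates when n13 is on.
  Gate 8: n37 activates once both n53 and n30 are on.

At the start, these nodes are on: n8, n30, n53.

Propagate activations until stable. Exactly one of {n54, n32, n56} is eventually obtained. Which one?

n32

n53 is on, so n35 activates (Gate 5).
Gate 1: n30 and n35 on → n32 on.
n54 would need n53 and n13 (Gate 3), but n13 never turns on. n56 would need n13 (Gate 7), but n13 never turns on.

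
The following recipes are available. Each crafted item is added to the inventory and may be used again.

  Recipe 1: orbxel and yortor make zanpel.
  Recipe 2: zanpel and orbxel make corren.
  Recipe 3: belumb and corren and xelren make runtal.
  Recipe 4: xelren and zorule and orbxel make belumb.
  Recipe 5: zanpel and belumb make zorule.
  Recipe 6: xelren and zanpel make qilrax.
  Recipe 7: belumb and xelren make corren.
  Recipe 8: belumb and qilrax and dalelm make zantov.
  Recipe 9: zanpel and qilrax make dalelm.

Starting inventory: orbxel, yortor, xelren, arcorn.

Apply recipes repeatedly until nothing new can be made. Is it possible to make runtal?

No

runtal would need belumb, corren, and xelren (Recipe 3), but belumb is never obtained.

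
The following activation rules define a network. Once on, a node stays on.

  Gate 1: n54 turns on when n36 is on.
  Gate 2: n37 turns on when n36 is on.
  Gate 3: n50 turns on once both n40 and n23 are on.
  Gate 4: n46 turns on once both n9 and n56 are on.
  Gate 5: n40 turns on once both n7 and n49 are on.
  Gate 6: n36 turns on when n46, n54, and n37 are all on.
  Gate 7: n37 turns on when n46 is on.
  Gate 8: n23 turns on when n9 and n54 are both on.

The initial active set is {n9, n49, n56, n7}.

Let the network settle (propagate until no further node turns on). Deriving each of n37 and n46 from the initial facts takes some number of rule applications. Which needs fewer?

n46

n46: n9 and n56 are on, so n46 turns on (Gate 4). [1 rule application]
n37: Gate 4: n9 and n56 on → n46 on. Gate 7: n46 on → n37 on. [2 rule applications]
n46 needs fewer.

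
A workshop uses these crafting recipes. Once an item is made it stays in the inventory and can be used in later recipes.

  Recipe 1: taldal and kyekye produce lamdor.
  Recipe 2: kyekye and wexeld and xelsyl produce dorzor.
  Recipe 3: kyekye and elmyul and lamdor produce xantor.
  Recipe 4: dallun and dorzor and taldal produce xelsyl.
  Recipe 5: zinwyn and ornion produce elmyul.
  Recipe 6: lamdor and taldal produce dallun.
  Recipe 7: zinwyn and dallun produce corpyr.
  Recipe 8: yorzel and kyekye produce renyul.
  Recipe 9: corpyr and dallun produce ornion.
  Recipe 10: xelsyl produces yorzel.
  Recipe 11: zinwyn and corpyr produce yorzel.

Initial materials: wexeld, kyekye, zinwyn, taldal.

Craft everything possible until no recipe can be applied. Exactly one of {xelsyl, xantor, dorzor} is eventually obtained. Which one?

xantor

Using Recipe 1, taldal and kyekye make lamdor.
lamdor and taldal → dallun (Recipe 6).
zinwyn and dallun → corpyr (Recipe 7).
Using Recipe 9, corpyr and dallun make ornion.
Using Recipe 5, zinwyn and ornion make elmyul.
kyekye and elmyul and lamdor → xantor (Recipe 3).
dorzor would need kyekye, wexeld, and xelsyl (Recipe 2), but xelsyl is never obtained. xelsyl would need dallun, dorzor, and taldal (Recipe 4), but dorzor is never obtained.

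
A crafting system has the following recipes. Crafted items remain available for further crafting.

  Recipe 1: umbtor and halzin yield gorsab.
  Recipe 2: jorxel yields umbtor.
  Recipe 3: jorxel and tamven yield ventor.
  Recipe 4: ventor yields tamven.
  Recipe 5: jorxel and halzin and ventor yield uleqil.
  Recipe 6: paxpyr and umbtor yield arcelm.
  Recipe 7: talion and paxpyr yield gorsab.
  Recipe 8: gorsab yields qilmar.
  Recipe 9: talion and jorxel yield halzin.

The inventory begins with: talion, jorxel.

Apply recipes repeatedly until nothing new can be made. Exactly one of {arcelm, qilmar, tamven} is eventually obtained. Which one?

Using Recipe 2, jorxel makes umbtor.
talion and jorxel → halzin (Recipe 9).
umbtor and halzin → gorsab (Recipe 1).
Using Recipe 8, gorsab makes qilmar.
tamven would need ventor (Recipe 4), but ventor is never obtained. arcelm would need paxpyr and umbtor (Recipe 6), but paxpyr is never obtained.

qilmar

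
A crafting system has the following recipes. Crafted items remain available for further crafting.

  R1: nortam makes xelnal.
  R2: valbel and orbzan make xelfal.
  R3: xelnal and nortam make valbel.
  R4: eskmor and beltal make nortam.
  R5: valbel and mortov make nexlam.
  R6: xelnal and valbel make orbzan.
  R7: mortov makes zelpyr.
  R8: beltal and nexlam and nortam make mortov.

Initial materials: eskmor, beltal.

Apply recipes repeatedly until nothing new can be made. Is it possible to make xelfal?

Yes

eskmor and beltal → nortam (R4).
nortam → xelnal (R1).
Using R3, xelnal and nortam make valbel.
xelnal and valbel → orbzan (R6).
valbel and orbzan → xelfal (R2).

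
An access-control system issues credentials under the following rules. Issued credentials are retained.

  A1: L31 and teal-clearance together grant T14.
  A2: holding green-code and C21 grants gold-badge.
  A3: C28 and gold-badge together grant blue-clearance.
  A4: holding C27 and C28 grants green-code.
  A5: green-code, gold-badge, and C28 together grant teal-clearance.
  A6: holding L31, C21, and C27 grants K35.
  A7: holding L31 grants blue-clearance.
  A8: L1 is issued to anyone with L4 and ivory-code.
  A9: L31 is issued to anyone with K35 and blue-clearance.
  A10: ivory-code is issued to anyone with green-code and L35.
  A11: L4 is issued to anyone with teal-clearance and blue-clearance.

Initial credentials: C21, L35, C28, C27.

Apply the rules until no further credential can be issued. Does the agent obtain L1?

Yes

Holding C27 and C28 grants green-code (A4).
Holding green-code and L35 grants ivory-code (A10).
Holding green-code and C21 grants gold-badge (A2).
Holding green-code, gold-badge, and C28 grants teal-clearance (A5).
Holding C28 and gold-badge grants blue-clearance (A3).
Holding teal-clearance and blue-clearance grants L4 (A11).
Holding L4 and ivory-code grants L1 (A8).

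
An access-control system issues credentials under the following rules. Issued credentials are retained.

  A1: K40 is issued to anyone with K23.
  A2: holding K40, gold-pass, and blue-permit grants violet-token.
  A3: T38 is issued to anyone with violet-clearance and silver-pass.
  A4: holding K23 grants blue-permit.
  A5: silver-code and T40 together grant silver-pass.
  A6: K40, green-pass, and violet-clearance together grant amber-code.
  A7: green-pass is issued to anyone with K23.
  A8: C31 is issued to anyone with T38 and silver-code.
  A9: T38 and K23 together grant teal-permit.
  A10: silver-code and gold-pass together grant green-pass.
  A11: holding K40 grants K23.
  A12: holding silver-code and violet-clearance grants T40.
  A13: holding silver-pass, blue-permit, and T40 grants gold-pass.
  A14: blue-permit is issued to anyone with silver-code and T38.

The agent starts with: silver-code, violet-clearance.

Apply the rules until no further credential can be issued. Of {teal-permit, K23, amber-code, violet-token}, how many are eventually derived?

teal-permit would need T38 and K23 (A9), but K23 is never granted.
K23 would need K40 (A11), but K40 is never granted.
amber-code would need K40, green-pass, and violet-clearance (A6), but K40 is never granted.
violet-token would need K40, gold-pass, and blue-permit (A2), but K40 is never granted.
None of the 4 are reached.

0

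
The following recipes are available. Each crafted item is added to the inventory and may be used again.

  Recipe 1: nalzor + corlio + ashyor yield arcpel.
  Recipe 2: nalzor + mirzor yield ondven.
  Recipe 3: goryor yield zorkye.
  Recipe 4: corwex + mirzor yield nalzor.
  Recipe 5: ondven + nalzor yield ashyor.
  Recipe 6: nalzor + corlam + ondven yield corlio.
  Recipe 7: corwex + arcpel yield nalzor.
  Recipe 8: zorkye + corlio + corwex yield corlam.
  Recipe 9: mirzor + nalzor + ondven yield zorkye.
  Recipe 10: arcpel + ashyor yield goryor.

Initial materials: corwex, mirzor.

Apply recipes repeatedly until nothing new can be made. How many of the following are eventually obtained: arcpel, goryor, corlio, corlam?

arcpel would need nalzor, corlio, and ashyor (Recipe 1), but corlio is never obtained.
goryor would need arcpel and ashyor (Recipe 10), but arcpel is never obtained.
corlio would need nalzor, corlam, and ondven (Recipe 6), but corlam is never obtained.
corlam would need zorkye, corlio, and corwex (Recipe 8), but corlio is never obtained.
None of the 4 are reached.

0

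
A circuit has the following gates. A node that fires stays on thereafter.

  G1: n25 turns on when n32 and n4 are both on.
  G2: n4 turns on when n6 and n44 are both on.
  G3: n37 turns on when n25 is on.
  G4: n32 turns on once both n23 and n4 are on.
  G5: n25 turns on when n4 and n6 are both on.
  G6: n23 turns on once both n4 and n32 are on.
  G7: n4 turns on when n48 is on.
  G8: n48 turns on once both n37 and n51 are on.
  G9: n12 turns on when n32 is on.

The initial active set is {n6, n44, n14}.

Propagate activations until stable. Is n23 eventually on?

n23 would need n4 and n32 (G6), but n32 never turns on.

No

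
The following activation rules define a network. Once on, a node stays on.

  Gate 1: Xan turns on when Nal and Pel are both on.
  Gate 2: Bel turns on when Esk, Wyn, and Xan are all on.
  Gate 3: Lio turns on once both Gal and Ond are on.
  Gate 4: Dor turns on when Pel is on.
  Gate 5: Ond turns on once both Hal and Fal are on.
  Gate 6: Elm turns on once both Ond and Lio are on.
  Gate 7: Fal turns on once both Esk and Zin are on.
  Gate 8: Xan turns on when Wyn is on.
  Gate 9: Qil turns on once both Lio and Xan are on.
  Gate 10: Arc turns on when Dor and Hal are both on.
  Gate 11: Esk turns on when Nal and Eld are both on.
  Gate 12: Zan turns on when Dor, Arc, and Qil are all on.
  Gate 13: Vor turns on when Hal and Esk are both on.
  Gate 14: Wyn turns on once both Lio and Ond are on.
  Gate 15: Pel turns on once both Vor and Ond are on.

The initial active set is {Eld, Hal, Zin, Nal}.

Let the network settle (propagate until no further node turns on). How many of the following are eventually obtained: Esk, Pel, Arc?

3

Gate 11: Nal and Eld on → Esk on.
Hal and Esk are on, so Vor turns on (Gate 13).
Gate 7: Esk and Zin on → Fal on.
Hal and Fal are on, so Ond turns on (Gate 5).
Vor and Ond are on, so Pel turns on (Gate 15).
Gate 4: Pel on → Dor on.
Gate 10: Dor and Hal on → Arc on.
Esk: reached.
Pel: reached.
Arc: reached.
All 3 are reached.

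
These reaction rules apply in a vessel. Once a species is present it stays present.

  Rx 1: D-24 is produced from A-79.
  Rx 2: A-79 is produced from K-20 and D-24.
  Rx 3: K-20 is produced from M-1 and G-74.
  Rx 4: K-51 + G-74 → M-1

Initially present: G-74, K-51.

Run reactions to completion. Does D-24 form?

D-24 would need A-79 (Rx 1), but A-79 never forms.

No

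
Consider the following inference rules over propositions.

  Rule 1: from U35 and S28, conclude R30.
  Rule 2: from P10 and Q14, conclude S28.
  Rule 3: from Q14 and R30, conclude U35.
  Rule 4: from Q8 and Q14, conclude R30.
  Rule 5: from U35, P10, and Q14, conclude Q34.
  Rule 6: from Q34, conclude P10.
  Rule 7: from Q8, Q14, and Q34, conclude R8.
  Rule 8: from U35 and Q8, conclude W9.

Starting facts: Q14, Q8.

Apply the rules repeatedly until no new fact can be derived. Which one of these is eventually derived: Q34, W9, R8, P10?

W9

Q8 and Q14 hold, so R30 follows (Rule 4).
From Q14 and R30, Rule 3 gives U35.
From U35 and Q8, Rule 8 gives W9.
Q34 would need U35, P10, and Q14 (Rule 5), but P10 is never established. P10 would need Q34 (Rule 6), but Q34 is never established. R8 would need Q8, Q14, and Q34 (Rule 7), but Q34 is never established.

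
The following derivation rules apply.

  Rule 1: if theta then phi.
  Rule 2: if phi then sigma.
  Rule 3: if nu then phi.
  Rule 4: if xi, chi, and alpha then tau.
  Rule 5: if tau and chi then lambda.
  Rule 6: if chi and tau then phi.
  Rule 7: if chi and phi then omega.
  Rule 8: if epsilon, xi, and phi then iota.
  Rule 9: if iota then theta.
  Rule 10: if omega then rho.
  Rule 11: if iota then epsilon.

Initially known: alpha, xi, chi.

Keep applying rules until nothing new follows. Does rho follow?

Yes

xi, chi, and alpha hold, so tau follows (Rule 4).
chi and tau hold, so phi follows (Rule 6).
chi and phi hold, so omega follows (Rule 7).
omega holds, so rho follows (Rule 10).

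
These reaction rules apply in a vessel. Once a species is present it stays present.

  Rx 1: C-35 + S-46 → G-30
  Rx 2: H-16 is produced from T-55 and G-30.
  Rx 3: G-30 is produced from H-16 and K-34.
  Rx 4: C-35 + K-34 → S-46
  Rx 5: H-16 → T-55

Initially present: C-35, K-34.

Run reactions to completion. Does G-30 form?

C-35 and K-34 present → S-46 forms (Rx 4).
C-35 and S-46 present → G-30 forms (Rx 1).

Yes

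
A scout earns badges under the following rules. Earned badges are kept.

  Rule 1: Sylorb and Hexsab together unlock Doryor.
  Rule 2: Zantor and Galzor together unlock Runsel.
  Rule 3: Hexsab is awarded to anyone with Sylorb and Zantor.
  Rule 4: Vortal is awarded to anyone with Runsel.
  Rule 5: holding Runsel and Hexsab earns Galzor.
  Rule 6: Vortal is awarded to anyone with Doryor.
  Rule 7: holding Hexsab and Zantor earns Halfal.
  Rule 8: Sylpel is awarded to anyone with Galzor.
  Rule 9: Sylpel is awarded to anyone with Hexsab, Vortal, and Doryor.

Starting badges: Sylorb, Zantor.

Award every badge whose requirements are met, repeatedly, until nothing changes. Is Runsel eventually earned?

No

Runsel would need Zantor and Galzor (Rule 2), but Galzor is never earned.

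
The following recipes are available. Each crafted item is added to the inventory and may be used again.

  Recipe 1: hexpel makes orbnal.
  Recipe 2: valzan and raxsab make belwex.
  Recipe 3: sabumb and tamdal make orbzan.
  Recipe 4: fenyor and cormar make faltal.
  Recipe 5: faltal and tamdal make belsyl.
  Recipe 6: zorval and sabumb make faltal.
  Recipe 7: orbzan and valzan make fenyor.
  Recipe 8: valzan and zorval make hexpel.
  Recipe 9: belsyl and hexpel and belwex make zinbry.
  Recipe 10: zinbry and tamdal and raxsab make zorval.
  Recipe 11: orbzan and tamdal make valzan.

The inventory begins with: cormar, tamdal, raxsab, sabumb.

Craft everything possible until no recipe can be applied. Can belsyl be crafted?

Using Recipe 3, sabumb and tamdal make orbzan.
Using Recipe 11, orbzan and tamdal make valzan.
orbzan and valzan → fenyor (Recipe 7).
fenyor and cormar → faltal (Recipe 4).
faltal and tamdal → belsyl (Recipe 5).

Yes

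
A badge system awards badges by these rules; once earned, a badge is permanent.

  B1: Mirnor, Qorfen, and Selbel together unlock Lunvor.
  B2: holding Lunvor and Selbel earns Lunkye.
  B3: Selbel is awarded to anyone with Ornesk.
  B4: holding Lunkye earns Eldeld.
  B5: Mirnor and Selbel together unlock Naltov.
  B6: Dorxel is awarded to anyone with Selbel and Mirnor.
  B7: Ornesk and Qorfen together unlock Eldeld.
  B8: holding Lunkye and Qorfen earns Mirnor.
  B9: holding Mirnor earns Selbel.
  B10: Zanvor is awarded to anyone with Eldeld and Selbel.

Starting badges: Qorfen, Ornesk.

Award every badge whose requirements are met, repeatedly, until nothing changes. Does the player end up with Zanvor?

Yes

With Ornesk and Qorfen, Eldeld is earned (B7).
With Ornesk, Selbel is earned (B3).
With Eldeld and Selbel, Zanvor is earned (B10).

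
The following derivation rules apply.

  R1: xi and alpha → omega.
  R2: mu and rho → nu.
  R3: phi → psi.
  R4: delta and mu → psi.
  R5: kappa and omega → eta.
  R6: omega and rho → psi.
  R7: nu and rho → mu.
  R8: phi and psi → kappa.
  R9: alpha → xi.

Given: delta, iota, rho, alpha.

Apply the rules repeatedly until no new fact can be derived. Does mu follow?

mu would need nu and rho (R7), but nu is never established.

No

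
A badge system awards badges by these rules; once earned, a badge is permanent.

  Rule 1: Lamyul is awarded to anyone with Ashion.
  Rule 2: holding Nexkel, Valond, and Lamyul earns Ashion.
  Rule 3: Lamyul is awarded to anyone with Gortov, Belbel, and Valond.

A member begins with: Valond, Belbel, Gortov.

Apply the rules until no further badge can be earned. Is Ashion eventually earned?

No

Ashion would need Nexkel, Valond, and Lamyul (Rule 2), but Nexkel is never earned.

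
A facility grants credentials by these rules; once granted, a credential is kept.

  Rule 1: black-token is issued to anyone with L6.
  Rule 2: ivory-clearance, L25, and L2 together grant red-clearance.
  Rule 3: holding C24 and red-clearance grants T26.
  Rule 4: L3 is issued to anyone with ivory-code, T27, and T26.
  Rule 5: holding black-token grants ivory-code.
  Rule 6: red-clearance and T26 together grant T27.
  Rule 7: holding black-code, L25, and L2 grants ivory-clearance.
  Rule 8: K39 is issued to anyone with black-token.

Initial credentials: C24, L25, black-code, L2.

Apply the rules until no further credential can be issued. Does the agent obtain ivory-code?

No

ivory-code would need black-token (Rule 5), but black-token is never granted.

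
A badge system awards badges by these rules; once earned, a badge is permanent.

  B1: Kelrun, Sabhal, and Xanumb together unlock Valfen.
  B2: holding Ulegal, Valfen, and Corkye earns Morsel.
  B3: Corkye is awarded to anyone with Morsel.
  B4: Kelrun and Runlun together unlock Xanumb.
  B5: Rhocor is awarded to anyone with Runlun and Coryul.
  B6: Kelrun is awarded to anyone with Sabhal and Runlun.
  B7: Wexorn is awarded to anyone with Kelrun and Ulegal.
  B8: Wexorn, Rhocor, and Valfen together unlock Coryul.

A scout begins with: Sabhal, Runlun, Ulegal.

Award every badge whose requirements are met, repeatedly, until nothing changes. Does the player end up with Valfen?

With Sabhal and Runlun, Kelrun is earned (B6).
With Kelrun and Runlun, Xanumb is earned (B4).
With Kelrun, Sabhal, and Xanumb, Valfen is earned (B1).

Yes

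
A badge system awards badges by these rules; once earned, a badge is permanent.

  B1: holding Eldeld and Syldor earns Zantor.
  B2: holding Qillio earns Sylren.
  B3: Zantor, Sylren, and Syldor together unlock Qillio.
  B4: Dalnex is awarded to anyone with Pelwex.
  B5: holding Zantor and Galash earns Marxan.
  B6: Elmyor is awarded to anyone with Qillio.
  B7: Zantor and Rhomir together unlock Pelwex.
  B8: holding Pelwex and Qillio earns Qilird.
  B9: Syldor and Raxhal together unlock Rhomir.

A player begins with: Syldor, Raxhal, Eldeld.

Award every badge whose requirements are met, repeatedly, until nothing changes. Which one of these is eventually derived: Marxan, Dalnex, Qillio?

Dalnex

With Syldor and Raxhal, Rhomir is earned (B9).
With Eldeld and Syldor, Zantor is earned (B1).
With Zantor and Rhomir, Pelwex is earned (B7).
With Pelwex, Dalnex is earned (B4).
Qillio would need Zantor, Sylren, and Syldor (B3), but Sylren is never earned. Marxan would need Zantor and Galash (B5), but Galash is never earned.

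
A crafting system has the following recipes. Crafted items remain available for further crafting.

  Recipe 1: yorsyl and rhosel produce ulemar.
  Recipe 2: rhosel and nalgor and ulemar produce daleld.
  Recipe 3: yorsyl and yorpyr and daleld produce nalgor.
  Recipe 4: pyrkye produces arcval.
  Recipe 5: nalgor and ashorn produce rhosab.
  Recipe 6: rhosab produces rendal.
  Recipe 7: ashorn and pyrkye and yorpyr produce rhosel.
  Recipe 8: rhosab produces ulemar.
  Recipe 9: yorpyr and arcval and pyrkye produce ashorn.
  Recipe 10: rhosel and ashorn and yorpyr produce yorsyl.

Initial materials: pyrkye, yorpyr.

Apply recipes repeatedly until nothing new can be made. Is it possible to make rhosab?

No

rhosab would need nalgor and ashorn (Recipe 5), but nalgor is never obtained.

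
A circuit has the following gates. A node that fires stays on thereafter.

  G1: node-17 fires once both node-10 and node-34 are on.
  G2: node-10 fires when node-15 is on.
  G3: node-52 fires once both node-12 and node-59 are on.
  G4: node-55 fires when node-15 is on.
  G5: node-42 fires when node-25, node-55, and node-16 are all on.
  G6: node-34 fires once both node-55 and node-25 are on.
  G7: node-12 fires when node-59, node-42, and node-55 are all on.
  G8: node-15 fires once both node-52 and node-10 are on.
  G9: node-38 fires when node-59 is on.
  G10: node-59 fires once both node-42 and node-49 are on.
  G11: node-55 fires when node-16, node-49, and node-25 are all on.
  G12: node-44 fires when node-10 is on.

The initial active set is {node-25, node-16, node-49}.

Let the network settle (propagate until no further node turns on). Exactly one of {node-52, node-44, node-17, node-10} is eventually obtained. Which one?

G11: node-16, node-49, and node-25 on → node-55 on.
node-25, node-55, and node-16 are on, so node-42 fires (G5).
G10: node-42 and node-49 on → node-59 on.
node-59, node-42, and node-55 are on, so node-12 fires (G7).
node-12 and node-59 are on, so node-52 fires (G3).
node-17 would need node-10 and node-34 (G1), but node-10 never turns on. node-44 would need node-10 (G12), but node-10 never turns on. node-10 would need node-15 (G2), but node-15 never turns on.

node-52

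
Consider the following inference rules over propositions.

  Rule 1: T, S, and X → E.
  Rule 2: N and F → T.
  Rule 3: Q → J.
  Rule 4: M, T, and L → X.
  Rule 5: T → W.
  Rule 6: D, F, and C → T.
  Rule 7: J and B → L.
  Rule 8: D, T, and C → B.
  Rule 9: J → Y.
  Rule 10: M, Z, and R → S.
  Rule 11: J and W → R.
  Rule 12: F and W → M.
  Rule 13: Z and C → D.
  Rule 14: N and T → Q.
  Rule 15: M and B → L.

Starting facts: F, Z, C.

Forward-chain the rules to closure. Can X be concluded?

Z and C hold, so D follows (Rule 13).
D, F, and C hold, so T follows (Rule 6).
D, T, and C hold, so B follows (Rule 8).
T holds, so W follows (Rule 5).
From F and W, Rule 12 gives M.
From M and B, Rule 15 gives L.
From M, T, and L, Rule 4 gives X.

Yes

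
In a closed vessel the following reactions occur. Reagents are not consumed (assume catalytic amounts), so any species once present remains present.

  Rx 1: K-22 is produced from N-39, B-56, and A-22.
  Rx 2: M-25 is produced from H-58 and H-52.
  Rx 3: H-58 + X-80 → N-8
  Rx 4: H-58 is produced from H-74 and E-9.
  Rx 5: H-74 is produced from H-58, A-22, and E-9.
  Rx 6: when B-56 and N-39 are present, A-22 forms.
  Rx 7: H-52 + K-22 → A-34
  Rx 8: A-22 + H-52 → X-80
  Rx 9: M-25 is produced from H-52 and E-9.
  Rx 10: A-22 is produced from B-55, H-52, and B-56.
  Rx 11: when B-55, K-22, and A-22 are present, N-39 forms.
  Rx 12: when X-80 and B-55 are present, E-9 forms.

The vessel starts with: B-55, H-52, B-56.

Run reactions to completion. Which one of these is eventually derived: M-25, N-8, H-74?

B-55, H-52, and B-56 present → A-22 forms (Rx 10).
A-22 and H-52 present → X-80 forms (Rx 8).
X-80 and B-55 present → E-9 forms (Rx 12).
H-52 and E-9 present → M-25 forms (Rx 9).
H-74 would need H-58, A-22, and E-9 (Rx 5), but H-58 never forms. N-8 would need H-58 and X-80 (Rx 3), but H-58 never forms.

M-25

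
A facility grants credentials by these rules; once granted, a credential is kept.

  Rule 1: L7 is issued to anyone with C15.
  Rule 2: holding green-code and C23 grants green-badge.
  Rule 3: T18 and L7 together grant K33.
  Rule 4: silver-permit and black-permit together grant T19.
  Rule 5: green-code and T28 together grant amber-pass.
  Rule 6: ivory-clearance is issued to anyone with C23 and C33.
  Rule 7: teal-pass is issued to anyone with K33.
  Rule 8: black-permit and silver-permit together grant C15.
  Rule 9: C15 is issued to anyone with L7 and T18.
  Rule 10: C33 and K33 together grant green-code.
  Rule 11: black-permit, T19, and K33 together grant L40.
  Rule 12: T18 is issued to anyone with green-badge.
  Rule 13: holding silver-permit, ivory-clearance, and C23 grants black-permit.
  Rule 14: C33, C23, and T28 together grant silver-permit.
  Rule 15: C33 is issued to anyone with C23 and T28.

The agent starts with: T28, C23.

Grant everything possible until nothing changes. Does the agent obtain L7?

Holding C23 and T28 grants C33 (Rule 15).
Holding C23 and C33 grants ivory-clearance (Rule 6).
Holding C33, C23, and T28 grants silver-permit (Rule 14).
Holding silver-permit, ivory-clearance, and C23 grants black-permit (Rule 13).
Holding black-permit and silver-permit grants C15 (Rule 8).
Holding C15 grants L7 (Rule 1).

Yes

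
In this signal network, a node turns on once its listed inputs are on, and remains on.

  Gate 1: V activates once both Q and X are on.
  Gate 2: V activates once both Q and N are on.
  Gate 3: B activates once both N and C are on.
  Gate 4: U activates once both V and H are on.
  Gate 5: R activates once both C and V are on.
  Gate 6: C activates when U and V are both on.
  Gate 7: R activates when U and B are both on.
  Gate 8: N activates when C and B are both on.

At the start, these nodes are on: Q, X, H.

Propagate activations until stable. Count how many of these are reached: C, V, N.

Gate 1: Q and X on → V on.
Gate 4: V and H on → U on.
U and V are on, so C activates (Gate 6).
C: reached.
V: reached.
N would need C and B (Gate 8), but B never turns on.
Reached: C and V — 2 of the 3.

2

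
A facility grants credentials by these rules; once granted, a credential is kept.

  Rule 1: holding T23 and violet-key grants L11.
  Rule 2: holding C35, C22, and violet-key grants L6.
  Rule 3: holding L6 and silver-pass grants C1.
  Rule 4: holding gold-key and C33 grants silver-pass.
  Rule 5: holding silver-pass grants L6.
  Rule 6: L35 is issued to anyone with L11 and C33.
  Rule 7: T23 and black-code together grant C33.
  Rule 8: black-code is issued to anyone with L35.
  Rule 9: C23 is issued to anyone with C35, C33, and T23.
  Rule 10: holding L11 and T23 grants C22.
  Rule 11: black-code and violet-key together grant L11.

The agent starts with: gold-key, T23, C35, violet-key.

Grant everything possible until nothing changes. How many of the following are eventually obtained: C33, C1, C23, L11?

Holding T23 and violet-key grants L11 (Rule 1).
C33 would need T23 and black-code (Rule 7), but black-code is never granted.
C1 would need L6 and silver-pass (Rule 3), but silver-pass is never granted.
C23 would need C35, C33, and T23 (Rule 9), but C33 is never granted.
L11: reached.
Reached: L11 — 1 of the 4.

1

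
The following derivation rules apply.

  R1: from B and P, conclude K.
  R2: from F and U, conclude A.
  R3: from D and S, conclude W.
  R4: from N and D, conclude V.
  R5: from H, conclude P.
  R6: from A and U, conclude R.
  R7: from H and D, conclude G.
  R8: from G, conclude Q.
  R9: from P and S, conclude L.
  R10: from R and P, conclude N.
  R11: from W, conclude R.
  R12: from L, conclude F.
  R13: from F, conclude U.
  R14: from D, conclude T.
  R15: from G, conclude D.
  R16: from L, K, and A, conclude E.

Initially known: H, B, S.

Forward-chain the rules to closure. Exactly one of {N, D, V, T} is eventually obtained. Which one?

From H, R5 gives P.
P and S hold, so L follows (R9).
L holds, so F follows (R12).
From F, R13 gives U.
From F and U, R2 gives A.
From A and U, R6 gives R.
R and P hold, so N follows (R10).
V would need N and D (R4), but D is never established. T would need D (R14), but D is never established. D would need G (R15), but G is never established.

N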